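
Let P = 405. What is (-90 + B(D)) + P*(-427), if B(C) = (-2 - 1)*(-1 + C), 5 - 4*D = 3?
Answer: -346047/2 ≈ -1.7302e+5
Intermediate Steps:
D = ½ (D = 5/4 - ¼*3 = 5/4 - ¾ = ½ ≈ 0.50000)
B(C) = 3 - 3*C (B(C) = -3*(-1 + C) = 3 - 3*C)
(-90 + B(D)) + P*(-427) = (-90 + (3 - 3*½)) + 405*(-427) = (-90 + (3 - 3/2)) - 172935 = (-90 + 3/2) - 172935 = -177/2 - 172935 = -346047/2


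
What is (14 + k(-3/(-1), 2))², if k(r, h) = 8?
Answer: 484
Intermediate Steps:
(14 + k(-3/(-1), 2))² = (14 + 8)² = 22² = 484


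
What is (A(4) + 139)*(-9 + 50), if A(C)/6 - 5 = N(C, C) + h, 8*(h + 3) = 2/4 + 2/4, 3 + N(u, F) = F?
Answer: 25871/4 ≈ 6467.8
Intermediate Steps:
N(u, F) = -3 + F
h = -23/8 (h = -3 + (2/4 + 2/4)/8 = -3 + (2*(¼) + 2*(¼))/8 = -3 + (½ + ½)/8 = -3 + (⅛)*1 = -3 + ⅛ = -23/8 ≈ -2.8750)
A(C) = -21/4 + 6*C (A(C) = 30 + 6*((-3 + C) - 23/8) = 30 + 6*(-47/8 + C) = 30 + (-141/4 + 6*C) = -21/4 + 6*C)
(A(4) + 139)*(-9 + 50) = ((-21/4 + 6*4) + 139)*(-9 + 50) = ((-21/4 + 24) + 139)*41 = (75/4 + 139)*41 = (631/4)*41 = 25871/4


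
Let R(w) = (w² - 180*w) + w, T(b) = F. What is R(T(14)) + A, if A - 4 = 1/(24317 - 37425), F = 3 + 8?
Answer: -24171153/13108 ≈ -1844.0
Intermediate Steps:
F = 11
T(b) = 11
R(w) = w² - 179*w
A = 52431/13108 (A = 4 + 1/(24317 - 37425) = 4 + 1/(-13108) = 4 - 1/13108 = 52431/13108 ≈ 3.9999)
R(T(14)) + A = 11*(-179 + 11) + 52431/13108 = 11*(-168) + 52431/13108 = -1848 + 52431/13108 = -24171153/13108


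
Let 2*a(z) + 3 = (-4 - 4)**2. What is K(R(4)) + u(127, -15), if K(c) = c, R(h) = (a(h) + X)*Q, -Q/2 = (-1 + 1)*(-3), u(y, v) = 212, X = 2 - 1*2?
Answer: 212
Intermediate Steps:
X = 0 (X = 2 - 2 = 0)
Q = 0 (Q = -2*(-1 + 1)*(-3) = -0*(-3) = -2*0 = 0)
a(z) = 61/2 (a(z) = -3/2 + (-4 - 4)**2/2 = -3/2 + (1/2)*(-8)**2 = -3/2 + (1/2)*64 = -3/2 + 32 = 61/2)
R(h) = 0 (R(h) = (61/2 + 0)*0 = (61/2)*0 = 0)
K(R(4)) + u(127, -15) = 0 + 212 = 212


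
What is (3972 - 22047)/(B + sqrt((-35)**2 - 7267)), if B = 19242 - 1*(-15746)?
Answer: -316204050/612083093 + 18075*I*sqrt(6042)/1224166186 ≈ -0.5166 + 0.0011477*I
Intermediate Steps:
B = 34988 (B = 19242 + 15746 = 34988)
(3972 - 22047)/(B + sqrt((-35)**2 - 7267)) = (3972 - 22047)/(34988 + sqrt((-35)**2 - 7267)) = -18075/(34988 + sqrt(1225 - 7267)) = -18075/(34988 + sqrt(-6042)) = -18075/(34988 + I*sqrt(6042))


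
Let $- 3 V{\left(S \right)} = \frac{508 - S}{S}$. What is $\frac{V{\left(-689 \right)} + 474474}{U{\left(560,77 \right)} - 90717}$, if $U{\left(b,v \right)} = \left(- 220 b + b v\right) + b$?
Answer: $- \frac{326912985}{117293293} \approx -2.7871$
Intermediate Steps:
$U{\left(b,v \right)} = - 219 b + b v$
$V{\left(S \right)} = - \frac{508 - S}{3 S}$ ($V{\left(S \right)} = - \frac{\left(508 - S\right) \frac{1}{S}}{3} = - \frac{\frac{1}{S} \left(508 - S\right)}{3} = - \frac{508 - S}{3 S}$)
$\frac{V{\left(-689 \right)} + 474474}{U{\left(560,77 \right)} - 90717} = \frac{\frac{-508 - 689}{3 \left(-689\right)} + 474474}{560 \left(-219 + 77\right) - 90717} = \frac{\frac{1}{3} \left(- \frac{1}{689}\right) \left(-1197\right) + 474474}{560 \left(-142\right) - 90717} = \frac{\frac{399}{689} + 474474}{-79520 - 90717} = \frac{326912985}{689 \left(-170237\right)} = \frac{326912985}{689} \left(- \frac{1}{170237}\right) = - \frac{326912985}{117293293}$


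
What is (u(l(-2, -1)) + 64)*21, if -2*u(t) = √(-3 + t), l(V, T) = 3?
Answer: 1344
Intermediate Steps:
u(t) = -√(-3 + t)/2
(u(l(-2, -1)) + 64)*21 = (-√(-3 + 3)/2 + 64)*21 = (-√0/2 + 64)*21 = (-½*0 + 64)*21 = (0 + 64)*21 = 64*21 = 1344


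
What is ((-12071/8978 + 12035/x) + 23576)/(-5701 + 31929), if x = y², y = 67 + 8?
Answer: 238131524171/264909357000 ≈ 0.89892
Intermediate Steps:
y = 75
x = 5625 (x = 75² = 5625)
((-12071/8978 + 12035/x) + 23576)/(-5701 + 31929) = ((-12071/8978 + 12035/5625) + 23576)/(-5701 + 31929) = ((-12071*1/8978 + 12035*(1/5625)) + 23576)/26228 = ((-12071/8978 + 2407/1125) + 23576)*(1/26228) = (8030171/10100250 + 23576)*(1/26228) = (238131524171/10100250)*(1/26228) = 238131524171/264909357000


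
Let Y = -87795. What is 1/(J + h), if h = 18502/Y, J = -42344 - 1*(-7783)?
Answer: -87795/3034301497 ≈ -2.8934e-5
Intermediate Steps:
J = -34561 (J = -42344 + 7783 = -34561)
h = -18502/87795 (h = 18502/(-87795) = 18502*(-1/87795) = -18502/87795 ≈ -0.21074)
1/(J + h) = 1/(-34561 - 18502/87795) = 1/(-3034301497/87795) = -87795/3034301497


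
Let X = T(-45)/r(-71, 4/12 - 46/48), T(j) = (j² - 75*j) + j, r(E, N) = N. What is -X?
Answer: 8568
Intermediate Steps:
T(j) = j² - 74*j
X = -8568 (X = (-45*(-74 - 45))/(4/12 - 46/48) = (-45*(-119))/(4*(1/12) - 46*1/48) = 5355/(⅓ - 23/24) = 5355/(-5/8) = 5355*(-8/5) = -8568)
-X = -1*(-8568) = 8568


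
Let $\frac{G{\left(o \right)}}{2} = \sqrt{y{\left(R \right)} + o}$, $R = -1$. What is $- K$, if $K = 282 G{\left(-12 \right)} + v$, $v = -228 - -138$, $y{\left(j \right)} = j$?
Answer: $90 - 564 i \sqrt{13} \approx 90.0 - 2033.5 i$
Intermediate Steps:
$v = -90$ ($v = -228 + 138 = -90$)
$G{\left(o \right)} = 2 \sqrt{-1 + o}$
$K = -90 + 564 i \sqrt{13}$ ($K = 282 \cdot 2 \sqrt{-1 - 12} - 90 = 282 \cdot 2 \sqrt{-13} - 90 = 282 \cdot 2 i \sqrt{13} - 90 = 564 i \sqrt{13} - 90 = -90 + 564 i \sqrt{13} \approx -90.0 + 2033.5 i$)
$- K = - (-90 + 564 i \sqrt{13}) = 90 - 564 i \sqrt{13}$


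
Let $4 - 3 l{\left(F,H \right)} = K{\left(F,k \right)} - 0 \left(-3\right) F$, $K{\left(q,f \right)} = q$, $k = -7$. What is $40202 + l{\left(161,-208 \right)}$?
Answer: $\frac{120449}{3} \approx 40150.0$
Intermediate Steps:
$l{\left(F,H \right)} = \frac{4}{3} - \frac{F}{3}$ ($l{\left(F,H \right)} = \frac{4}{3} - \frac{F - 0 \left(-3\right) F}{3} = \frac{4}{3} - \frac{F - 0 F}{3} = \frac{4}{3} - \frac{F - 0}{3} = \frac{4}{3} - \frac{F + 0}{3} = \frac{4}{3} - \frac{F}{3}$)
$40202 + l{\left(161,-208 \right)} = 40202 + \left(\frac{4}{3} - \frac{161}{3}\right) = 40202 - \frac{157}{3} = \frac{120449}{3}$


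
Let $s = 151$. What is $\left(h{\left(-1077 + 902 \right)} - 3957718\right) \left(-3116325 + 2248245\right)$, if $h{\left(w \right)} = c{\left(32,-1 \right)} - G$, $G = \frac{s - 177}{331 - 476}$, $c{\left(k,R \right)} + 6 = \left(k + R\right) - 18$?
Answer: $\frac{99632687695536}{29} \approx 3.4356 \cdot 10^{12}$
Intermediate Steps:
$c{\left(k,R \right)} = -24 + R + k$ ($c{\left(k,R \right)} = -6 - \left(18 - R - k\right) = -6 + \left(-18 + R + k\right) = -24 + R + k$)
$G = \frac{26}{145}$ ($G = \frac{151 - 177}{331 - 476} = - \frac{26}{-145} = \left(-26\right) \left(- \frac{1}{145}\right) = \frac{26}{145} \approx 0.17931$)
$h{\left(w \right)} = \frac{989}{145}$ ($h{\left(w \right)} = \left(-24 - 1 + 32\right) - \frac{26}{145} = 7 - \frac{26}{145} = \frac{989}{145}$)
$\left(h{\left(-1077 + 902 \right)} - 3957718\right) \left(-3116325 + 2248245\right) = \left(\frac{989}{145} - 3957718\right) \left(-3116325 + 2248245\right) = \left(- \frac{573868121}{145}\right) \left(-868080\right) = \frac{99632687695536}{29}$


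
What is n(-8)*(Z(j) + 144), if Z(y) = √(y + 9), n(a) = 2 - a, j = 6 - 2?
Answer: 1440 + 10*√13 ≈ 1476.1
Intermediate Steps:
j = 4
Z(y) = √(9 + y)
n(-8)*(Z(j) + 144) = (2 - 1*(-8))*(√(9 + 4) + 144) = (2 + 8)*(√13 + 144) = 10*(144 + √13) = 1440 + 10*√13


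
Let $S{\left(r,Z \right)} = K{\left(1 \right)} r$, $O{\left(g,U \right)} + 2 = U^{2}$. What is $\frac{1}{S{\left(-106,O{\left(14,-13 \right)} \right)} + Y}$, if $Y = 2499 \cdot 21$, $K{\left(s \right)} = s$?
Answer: $\frac{1}{52373} \approx 1.9094 \cdot 10^{-5}$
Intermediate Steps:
$O{\left(g,U \right)} = -2 + U^{2}$
$Y = 52479$
$S{\left(r,Z \right)} = r$ ($S{\left(r,Z \right)} = 1 r = r$)
$\frac{1}{S{\left(-106,O{\left(14,-13 \right)} \right)} + Y} = \frac{1}{-106 + 52479} = \frac{1}{52373}$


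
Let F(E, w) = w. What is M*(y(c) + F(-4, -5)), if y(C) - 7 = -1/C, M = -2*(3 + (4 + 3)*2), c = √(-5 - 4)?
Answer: -68 - 34*I/3 ≈ -68.0 - 11.333*I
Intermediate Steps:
c = 3*I (c = √(-9) = 3*I ≈ 3.0*I)
M = -34 (M = -2*(3 + 7*2) = -2*(3 + 14) = -2*17 = -34)
y(C) = 7 - 1/C
M*(y(c) + F(-4, -5)) = -34*((7 - 1/(3*I)) - 5) = -34*((7 - (-1)*I/3) - 5) = -34*((7 + I/3) - 5) = -34*(2 + I/3) = -68 - 34*I/3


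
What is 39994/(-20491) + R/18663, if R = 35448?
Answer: -6681018/127474511 ≈ -0.052411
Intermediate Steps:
39994/(-20491) + R/18663 = 39994/(-20491) + 35448/18663 = 39994*(-1/20491) + 35448*(1/18663) = -39994/20491 + 11816/6221 = -6681018/127474511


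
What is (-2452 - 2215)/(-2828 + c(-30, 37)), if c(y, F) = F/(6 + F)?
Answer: 200681/121567 ≈ 1.6508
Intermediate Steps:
c(y, F) = F/(6 + F)
(-2452 - 2215)/(-2828 + c(-30, 37)) = (-2452 - 2215)/(-2828 + 37/(6 + 37)) = -4667/(-2828 + 37/43) = -4667/(-121567/43) = -4667*(-43/121567) = 200681/121567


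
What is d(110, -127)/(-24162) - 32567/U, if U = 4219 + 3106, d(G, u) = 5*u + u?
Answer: -130217034/29497775 ≈ -4.4145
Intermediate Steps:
d(G, u) = 6*u
U = 7325
d(110, -127)/(-24162) - 32567/U = (6*(-127))/(-24162) - 32567/7325 = -762*(-1/24162) - 32567*1/7325 = 127/4027 - 32567/7325 = -130217034/29497775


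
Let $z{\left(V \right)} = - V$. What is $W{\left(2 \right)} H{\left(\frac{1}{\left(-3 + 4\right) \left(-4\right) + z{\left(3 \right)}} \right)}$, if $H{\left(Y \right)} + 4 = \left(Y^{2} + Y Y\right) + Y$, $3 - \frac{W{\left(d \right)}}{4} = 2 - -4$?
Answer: $\frac{2412}{49} \approx 49.224$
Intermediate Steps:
$W{\left(d \right)} = -12$ ($W{\left(d \right)} = 12 - 4 \left(2 - -4\right) = 12 - 4 \left(2 + 4\right) = 12 - 24 = -12$)
$H{\left(Y \right)} = -4 + Y + 2 Y^{2}$ ($H{\left(Y \right)} = -4 + \left(\left(Y^{2} + Y Y\right) + Y\right) = -4 + \left(\left(Y^{2} + Y^{2}\right) + Y\right) = -4 + \left(2 Y^{2} + Y\right) = -4 + \left(Y + 2 Y^{2}\right) = -4 + Y + 2 Y^{2}$)
$W{\left(2 \right)} H{\left(\frac{1}{\left(-3 + 4\right) \left(-4\right) + z{\left(3 \right)}} \right)} = - 12 \left(-4 + \frac{1}{\left(-3 + 4\right) \left(-4\right) - 3} + 2 \left(\frac{1}{\left(-3 + 4\right) \left(-4\right) - 3}\right)^{2}\right) = - 12 \left(-4 + \frac{1}{1 \left(-4\right) - 3} + 2 \left(\frac{1}{1 \left(-4\right) - 3}\right)^{2}\right) = - 12 \left(-4 + \frac{1}{-4 - 3} + 2 \left(\frac{1}{-4 - 3}\right)^{2}\right) = - 12 \left(-4 + \frac{1}{-7} + 2 \left(\frac{1}{-7}\right)^{2}\right) = - 12 \left(-4 - \frac{1}{7} + 2 \left(- \frac{1}{7}\right)^{2}\right) = - 12 \left(-4 - \frac{1}{7} + 2 \cdot \frac{1}{49}\right) = - 12 \left(-4 - \frac{1}{7} + \frac{2}{49}\right) = \left(-12\right) \left(- \frac{201}{49}\right) = \frac{2412}{49}$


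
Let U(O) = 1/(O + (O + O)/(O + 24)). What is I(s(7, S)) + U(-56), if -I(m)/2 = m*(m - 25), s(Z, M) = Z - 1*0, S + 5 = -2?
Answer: 26458/105 ≈ 251.98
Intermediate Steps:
S = -7 (S = -5 - 2 = -7)
s(Z, M) = Z (s(Z, M) = Z + 0 = Z)
U(O) = 1/(O + 2*O/(24 + O)) (U(O) = 1/(O + (2*O)/(24 + O)) = 1/(O + 2*O/(24 + O)))
I(m) = -2*m*(-25 + m) (I(m) = -2*m*(m - 25) = -2*m*(-25 + m))
I(s(7, S)) + U(-56) = 2*7*(25 - 1*7) + (24 - 56)/((-56)*(26 - 56)) = 2*7*(25 - 7) - 1/56*(-32)/(-30) = 2*7*18 - 1/56*(-1/30)*(-32) = 252 - 2/105 = 26458/105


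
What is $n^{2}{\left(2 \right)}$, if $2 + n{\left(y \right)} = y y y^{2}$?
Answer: $196$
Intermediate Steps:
$n{\left(y \right)} = -2 + y^{4}$ ($n{\left(y \right)} = -2 + y y y^{2} = -2 + y^{2} y^{2} = -2 + y^{4}$)
$n^{2}{\left(2 \right)} = \left(-2 + 2^{4}\right)^{2} = \left(-2 + 16\right)^{2} = 14^{2} = 196$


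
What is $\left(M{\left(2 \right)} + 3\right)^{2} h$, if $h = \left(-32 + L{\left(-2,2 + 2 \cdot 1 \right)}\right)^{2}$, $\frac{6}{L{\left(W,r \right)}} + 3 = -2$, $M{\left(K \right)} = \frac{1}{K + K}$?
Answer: $\frac{1164241}{100} \approx 11642.0$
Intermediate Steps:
$M{\left(K \right)} = \frac{1}{2 K}$
$L{\left(W,r \right)} = - \frac{6}{5}$ ($L{\left(W,r \right)} = \frac{6}{-3 - 2} = \frac{6}{-5} = 6 \left(- \frac{1}{5}\right) = - \frac{6}{5}$)
$h = \frac{27556}{25}$ ($h = \left(-32 - \frac{6}{5}\right)^{2} = \left(- \frac{166}{5}\right)^{2} = \frac{27556}{25} \approx 1102.2$)
$\left(M{\left(2 \right)} + 3\right)^{2} h = \left(\frac{1}{2 \cdot 2} + 3\right)^{2} \cdot \frac{27556}{25} = \left(\frac{1}{2} \cdot \frac{1}{2} + 3\right)^{2} \cdot \frac{27556}{25} = \left(\frac{1}{4} + 3\right)^{2} \cdot \frac{27556}{25} = \left(\frac{13}{4}\right)^{2} \cdot \frac{27556}{25} = \frac{169}{16} \cdot \frac{27556}{25} = \frac{1164241}{100}$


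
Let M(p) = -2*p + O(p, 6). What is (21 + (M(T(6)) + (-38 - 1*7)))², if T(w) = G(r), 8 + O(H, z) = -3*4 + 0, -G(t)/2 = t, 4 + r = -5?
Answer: 6400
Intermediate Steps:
r = -9 (r = -4 - 5 = -9)
G(t) = -2*t
O(H, z) = -20 (O(H, z) = -8 + (-3*4 + 0) = -8 + (-12 + 0) = -8 - 12 = -20)
T(w) = 18 (T(w) = -2*(-9) = 18)
M(p) = -20 - 2*p (M(p) = -2*p - 20 = -20 - 2*p)
(21 + (M(T(6)) + (-38 - 1*7)))² = (21 + ((-20 - 2*18) + (-38 - 1*7)))² = (21 + ((-20 - 36) + (-38 - 7)))² = (21 + (-56 - 45))² = (21 - 101)² = (-80)² = 6400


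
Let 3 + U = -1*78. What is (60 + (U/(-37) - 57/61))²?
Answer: 19113615504/5094049 ≈ 3752.1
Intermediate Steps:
U = -81 (U = -3 - 1*78 = -3 - 78 = -81)
(60 + (U/(-37) - 57/61))² = (60 + (-81/(-37) - 57/61))² = (60 + (-81*(-1/37) - 57*1/61))² = (60 + (81/37 - 57/61))² = (60 + 2832/2257)² = (138252/2257)² = 19113615504/5094049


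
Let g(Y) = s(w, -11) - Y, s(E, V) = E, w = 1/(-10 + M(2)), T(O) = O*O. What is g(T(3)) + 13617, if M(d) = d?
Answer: 108863/8 ≈ 13608.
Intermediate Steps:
T(O) = O²
w = -⅛ (w = 1/(-10 + 2) = 1/(-8) = -⅛ ≈ -0.12500)
g(Y) = -⅛ - Y
g(T(3)) + 13617 = (-⅛ - 1*3²) + 13617 = (-⅛ - 1*9) + 13617 = (-⅛ - 9) + 13617 = -73/8 + 13617 = 108863/8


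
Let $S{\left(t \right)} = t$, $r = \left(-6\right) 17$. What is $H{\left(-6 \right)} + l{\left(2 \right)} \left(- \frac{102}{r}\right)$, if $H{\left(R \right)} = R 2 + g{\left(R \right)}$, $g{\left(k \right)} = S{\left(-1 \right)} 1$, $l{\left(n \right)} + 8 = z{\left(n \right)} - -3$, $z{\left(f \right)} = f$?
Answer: $-16$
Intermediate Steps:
$l{\left(n \right)} = -5 + n$ ($l{\left(n \right)} = -8 + \left(n - -3\right) = -8 + \left(n + 3\right) = -8 + \left(3 + n\right) = -5 + n$)
$r = -102$
$g{\left(k \right)} = -1$ ($g{\left(k \right)} = \left(-1\right) 1 = -1$)
$H{\left(R \right)} = -1 + 2 R$ ($H{\left(R \right)} = R 2 - 1 = 2 R - 1 = -1 + 2 R$)
$H{\left(-6 \right)} + l{\left(2 \right)} \left(- \frac{102}{r}\right) = \left(-1 + 2 \left(-6\right)\right) + \left(-5 + 2\right) \left(- \frac{102}{-102}\right) = \left(-1 - 12\right) - 3 \left(\left(-102\right) \left(- \frac{1}{102}\right)\right) = -13 - 3 = -16$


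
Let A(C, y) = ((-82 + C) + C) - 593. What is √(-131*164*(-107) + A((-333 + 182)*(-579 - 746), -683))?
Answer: 3*√299807 ≈ 1642.6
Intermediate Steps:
A(C, y) = -675 + 2*C (A(C, y) = (-82 + 2*C) - 593 = -675 + 2*C)
√(-131*164*(-107) + A((-333 + 182)*(-579 - 746), -683)) = √(-131*164*(-107) + (-675 + 2*((-333 + 182)*(-579 - 746)))) = √(-21484*(-107) + (-675 + 2*(-151*(-1325)))) = √(2298788 + (-675 + 2*200075)) = √(2298788 + (-675 + 400150)) = √(2298788 + 399475) = √2698263 = 3*√299807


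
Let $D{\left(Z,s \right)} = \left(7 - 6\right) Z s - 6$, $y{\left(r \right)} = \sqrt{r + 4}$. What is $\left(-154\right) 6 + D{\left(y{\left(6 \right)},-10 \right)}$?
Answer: $-930 - 10 \sqrt{10} \approx -961.62$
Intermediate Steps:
$y{\left(r \right)} = \sqrt{4 + r}$
$D{\left(Z,s \right)} = -6 + Z s$ ($D{\left(Z,s \right)} = \left(7 - 6\right) Z s - 6 = 1 Z s - 6 = Z s - 6 = -6 + Z s$)
$\left(-154\right) 6 + D{\left(y{\left(6 \right)},-10 \right)} = \left(-154\right) 6 + \left(-6 + \sqrt{4 + 6} \left(-10\right)\right) = -924 + \left(-6 + \sqrt{10} \left(-10\right)\right) = -924 - \left(6 + 10 \sqrt{10}\right) = -930 - 10 \sqrt{10}$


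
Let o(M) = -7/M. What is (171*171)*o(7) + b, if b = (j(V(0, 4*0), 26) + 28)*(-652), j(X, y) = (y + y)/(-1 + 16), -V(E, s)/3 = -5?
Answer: -746359/15 ≈ -49757.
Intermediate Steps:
V(E, s) = 15 (V(E, s) = -3*(-5) = 15)
j(X, y) = 2*y/15 (j(X, y) = (2*y)/15 = (2*y)*(1/15) = 2*y/15)
b = -307744/15 (b = ((2/15)*26 + 28)*(-652) = (52/15 + 28)*(-652) = (472/15)*(-652) = -307744/15 ≈ -20516.)
(171*171)*o(7) + b = (171*171)*(-7/7) - 307744/15 = 29241*(-7*1/7) - 307744/15 = 29241*(-1) - 307744/15 = -29241 - 307744/15 = -746359/15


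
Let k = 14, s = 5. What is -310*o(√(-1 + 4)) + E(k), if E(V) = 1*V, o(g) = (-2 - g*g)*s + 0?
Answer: 7764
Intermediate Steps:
o(g) = -10 - 5*g² (o(g) = (-2 - g*g)*5 + 0 = (-2 - g²)*5 + 0 = (-10 - 5*g²) + 0 = -10 - 5*g²)
E(V) = V
-310*o(√(-1 + 4)) + E(k) = -310*(-10 - 5*(√(-1 + 4))²) + 14 = -310*(-10 - 5*(√3)²) + 14 = -310*(-10 - 5*3) + 14 = -310*(-10 - 15) + 14 = -310*(-25) + 14 = 7750 + 14 = 7764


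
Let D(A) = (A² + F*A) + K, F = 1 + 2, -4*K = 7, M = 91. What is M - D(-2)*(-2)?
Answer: 167/2 ≈ 83.500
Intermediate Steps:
K = -7/4 (K = -¼*7 = -7/4 ≈ -1.7500)
F = 3
D(A) = -7/4 + A² + 3*A (D(A) = (A² + 3*A) - 7/4 = -7/4 + A² + 3*A)
M - D(-2)*(-2) = 91 - (-7/4 + (-2)² + 3*(-2))*(-2) = 91 - (-7/4 + 4 - 6)*(-2) = 91 - (-15)*(-2)/4 = 91 - 1*15/2 = 91 - 15/2 = 167/2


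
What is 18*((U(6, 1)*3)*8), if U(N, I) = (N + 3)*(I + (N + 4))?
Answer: 42768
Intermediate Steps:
U(N, I) = (3 + N)*(4 + I + N) (U(N, I) = (3 + N)*(I + (4 + N)) = (3 + N)*(4 + I + N))
18*((U(6, 1)*3)*8) = 18*(((12 + 6² + 3*1 + 7*6 + 1*6)*3)*8) = 18*(((12 + 36 + 3 + 42 + 6)*3)*8) = 18*((99*3)*8) = 18*(297*8) = 18*2376 = 42768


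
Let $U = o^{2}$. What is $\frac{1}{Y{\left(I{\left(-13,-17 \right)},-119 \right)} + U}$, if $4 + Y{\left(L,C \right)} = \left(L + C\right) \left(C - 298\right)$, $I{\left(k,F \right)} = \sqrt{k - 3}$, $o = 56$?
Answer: $\frac{17585}{928624083} + \frac{556 i}{928624083} \approx 1.8937 \cdot 10^{-5} + 5.9873 \cdot 10^{-7} i$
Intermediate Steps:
$I{\left(k,F \right)} = \sqrt{-3 + k}$
$Y{\left(L,C \right)} = -4 + \left(-298 + C\right) \left(C + L\right)$ ($Y{\left(L,C \right)} = -4 + \left(L + C\right) \left(C - 298\right) = -4 + \left(C + L\right) \left(-298 + C\right) = -4 + \left(-298 + C\right) \left(C + L\right)$)
$U = 3136$ ($U = 56^{2} = 3136$)
$\frac{1}{Y{\left(I{\left(-13,-17 \right)},-119 \right)} + U} = \frac{1}{\left(-4 + \left(-119\right)^{2} - -35462 - 298 \sqrt{-3 - 13} - 119 \sqrt{-3 - 13}\right) + 3136} = \frac{1}{\left(-4 + 14161 + 35462 - 298 \sqrt{-16} - 119 \sqrt{-16}\right) + 3136} = \frac{1}{\left(-4 + 14161 + 35462 - 298 \cdot 4 i - 119 \cdot 4 i\right) + 3136} = \frac{1}{\left(-4 + 14161 + 35462 - 1192 i - 476 i\right) + 3136} = \frac{1}{\left(49619 - 1668 i\right) + 3136} = \frac{1}{52755 - 1668 i} = \frac{52755 + 1668 i}{2785872249}$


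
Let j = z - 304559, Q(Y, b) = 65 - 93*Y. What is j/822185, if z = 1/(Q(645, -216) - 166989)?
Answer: -69107178132/186561176165 ≈ -0.37043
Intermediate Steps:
Q(Y, b) = 65 - 93*Y
z = -1/226909 (z = 1/((65 - 93*645) - 166989) = 1/((65 - 59985) - 166989) = 1/(-59920 - 166989) = 1/(-226909) = -1/226909 ≈ -4.4071e-6)
j = -69107178132/226909 (j = -1/226909 - 304559 = -69107178132/226909 ≈ -3.0456e+5)
j/822185 = -69107178132/226909/822185 = -69107178132/226909*1/822185 = -69107178132/186561176165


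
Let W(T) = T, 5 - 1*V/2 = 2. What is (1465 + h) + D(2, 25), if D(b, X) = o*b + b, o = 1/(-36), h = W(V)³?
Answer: 30293/18 ≈ 1682.9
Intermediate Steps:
V = 6 (V = 10 - 2*2 = 10 - 4 = 6)
h = 216 (h = 6³ = 216)
o = -1/36 ≈ -0.027778
D(b, X) = 35*b/36 (D(b, X) = -b/36 + b = 35*b/36)
(1465 + h) + D(2, 25) = (1465 + 216) + (35/36)*2 = 1681 + 35/18 = 30293/18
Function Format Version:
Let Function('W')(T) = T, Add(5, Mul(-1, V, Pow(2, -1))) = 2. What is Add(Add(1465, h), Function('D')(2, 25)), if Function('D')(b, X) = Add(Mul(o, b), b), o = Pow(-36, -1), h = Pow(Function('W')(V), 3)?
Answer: Rational(30293, 18) ≈ 1682.9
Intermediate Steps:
V = 6 (V = Add(10, Mul(-2, 2)) = Add(10, -4) = 6)
h = 216 (h = Pow(6, 3) = 216)
o = Rational(-1, 36) ≈ -0.027778
Function('D')(b, X) = Mul(Rational(35, 36), b) (Function('D')(b, X) = Add(Mul(Rational(-1, 36), b), b) = Mul(Rational(35, 36), b))
Add(Add(1465, h), Function('D')(2, 25)) = Add(Add(1465, 216), Mul(Rational(35, 36), 2)) = Add(1681, Rational(35, 18)) = Rational(30293, 18)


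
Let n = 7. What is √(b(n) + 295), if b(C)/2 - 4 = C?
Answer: √317 ≈ 17.805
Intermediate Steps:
b(C) = 8 + 2*C
√(b(n) + 295) = √((8 + 2*7) + 295) = √((8 + 14) + 295) = √(22 + 295) = √317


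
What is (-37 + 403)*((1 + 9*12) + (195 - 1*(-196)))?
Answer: 183000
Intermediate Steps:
(-37 + 403)*((1 + 9*12) + (195 - 1*(-196))) = 366*((1 + 108) + (195 + 196)) = 366*(109 + 391) = 366*500 = 183000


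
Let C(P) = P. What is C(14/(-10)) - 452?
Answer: -2267/5 ≈ -453.40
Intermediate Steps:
C(14/(-10)) - 452 = 14/(-10) - 452 = 14*(-⅒) - 452 = -7/5 - 452 = -2267/5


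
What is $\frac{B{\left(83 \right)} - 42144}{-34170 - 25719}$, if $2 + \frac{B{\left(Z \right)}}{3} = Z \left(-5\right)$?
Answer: $\frac{14465}{19963} \approx 0.72459$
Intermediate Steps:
$B{\left(Z \right)} = -6 - 15 Z$ ($B{\left(Z \right)} = -6 + 3 Z \left(-5\right) = -6 + 3 \left(- 5 Z\right) = -6 - 15 Z$)
$\frac{B{\left(83 \right)} - 42144}{-34170 - 25719} = \frac{\left(-6 - 1245\right) - 42144}{-34170 - 25719} = \frac{\left(-6 - 1245\right) - 42144}{-59889} = \left(-1251 - 42144\right) \left(- \frac{1}{59889}\right) = \left(-43395\right) \left(- \frac{1}{59889}\right) = \frac{14465}{19963}$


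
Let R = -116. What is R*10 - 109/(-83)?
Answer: -96171/83 ≈ -1158.7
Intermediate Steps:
R*10 - 109/(-83) = -116*10 - 109/(-83) = -1160 - 109*(-1/83) = -1160 + 109/83 = -96171/83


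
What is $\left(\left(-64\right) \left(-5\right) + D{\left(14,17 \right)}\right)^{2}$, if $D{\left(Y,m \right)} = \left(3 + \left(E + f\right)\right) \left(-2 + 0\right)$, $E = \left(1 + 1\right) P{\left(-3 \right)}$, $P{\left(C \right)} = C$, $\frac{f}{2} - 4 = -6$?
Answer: $111556$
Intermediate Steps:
$f = -4$ ($f = 8 + 2 \left(-6\right) = 8 - 12 = -4$)
$E = -6$ ($E = \left(1 + 1\right) \left(-3\right) = 2 \left(-3\right) = -6$)
$D{\left(Y,m \right)} = 14$ ($D{\left(Y,m \right)} = \left(3 - 10\right) \left(-2 + 0\right) = \left(3 - 10\right) \left(-2\right) = \left(-7\right) \left(-2\right) = 14$)
$\left(\left(-64\right) \left(-5\right) + D{\left(14,17 \right)}\right)^{2} = \left(\left(-64\right) \left(-5\right) + 14\right)^{2} = \left(320 + 14\right)^{2} = 334^{2} = 111556$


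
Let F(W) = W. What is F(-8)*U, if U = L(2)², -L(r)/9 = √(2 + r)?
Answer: -2592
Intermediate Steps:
L(r) = -9*√(2 + r)
U = 324 (U = (-9*√(2 + 2))² = (-9*√4)² = (-9*2)² = (-18)² = 324)
F(-8)*U = -8*324 = -2592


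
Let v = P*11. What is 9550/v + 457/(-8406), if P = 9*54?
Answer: 4324121/2496582 ≈ 1.7320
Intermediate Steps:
P = 486
v = 5346 (v = 486*11 = 5346)
9550/v + 457/(-8406) = 9550/5346 + 457/(-8406) = 9550*(1/5346) + 457*(-1/8406) = 4775/2673 - 457/8406 = 4324121/2496582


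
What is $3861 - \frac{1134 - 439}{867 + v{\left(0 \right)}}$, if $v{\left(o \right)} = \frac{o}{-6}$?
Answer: $\frac{3346792}{867} \approx 3860.2$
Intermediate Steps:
$v{\left(o \right)} = - \frac{o}{6}$ ($v{\left(o \right)} = o \left(- \frac{1}{6}\right) = - \frac{o}{6}$)
$3861 - \frac{1134 - 439}{867 + v{\left(0 \right)}} = 3861 - \frac{1134 - 439}{867 - 0} = 3861 - \frac{695}{867 + 0} = 3861 - \frac{695}{867} = \frac{3346792}{867}$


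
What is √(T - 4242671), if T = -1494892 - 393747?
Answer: I*√6131310 ≈ 2476.1*I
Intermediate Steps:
T = -1888639
√(T - 4242671) = √(-1888639 - 4242671) = √(-6131310) = I*√6131310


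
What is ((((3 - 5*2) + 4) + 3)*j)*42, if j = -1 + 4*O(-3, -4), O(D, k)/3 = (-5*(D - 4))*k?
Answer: 0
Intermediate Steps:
O(D, k) = 3*k*(20 - 5*D) (O(D, k) = 3*((-5*(D - 4))*k) = 3*((-5*(-4 + D))*k) = 3*((20 - 5*D)*k) = 3*(k*(20 - 5*D)) = 3*k*(20 - 5*D))
j = -1681 (j = -1 + 4*(15*(-4)*(4 - 1*(-3))) = -1 + 4*(15*(-4)*(4 + 3)) = -1 + 4*(15*(-4)*7) = -1 + 4*(-420) = -1 - 1680 = -1681)
((((3 - 5*2) + 4) + 3)*j)*42 = ((((3 - 5*2) + 4) + 3)*(-1681))*42 = ((((3 - 10) + 4) + 3)*(-1681))*42 = (((-7 + 4) + 3)*(-1681))*42 = ((-3 + 3)*(-1681))*42 = (0*(-1681))*42 = 0*42 = 0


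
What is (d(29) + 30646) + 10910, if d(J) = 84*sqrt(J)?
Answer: 41556 + 84*sqrt(29) ≈ 42008.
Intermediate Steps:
(d(29) + 30646) + 10910 = (84*sqrt(29) + 30646) + 10910 = (30646 + 84*sqrt(29)) + 10910 = 41556 + 84*sqrt(29)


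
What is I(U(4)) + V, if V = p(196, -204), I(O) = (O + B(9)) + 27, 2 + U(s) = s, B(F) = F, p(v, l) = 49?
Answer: 87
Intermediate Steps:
U(s) = -2 + s
I(O) = 36 + O (I(O) = (O + 9) + 27 = (9 + O) + 27 = 36 + O)
V = 49
I(U(4)) + V = (36 + (-2 + 4)) + 49 = (36 + 2) + 49 = 38 + 49 = 87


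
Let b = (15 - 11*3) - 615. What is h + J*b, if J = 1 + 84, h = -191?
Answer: -53996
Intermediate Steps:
b = -633 (b = (15 - 33) - 615 = -18 - 615 = -633)
J = 85
h + J*b = -191 + 85*(-633) = -191 - 53805 = -53996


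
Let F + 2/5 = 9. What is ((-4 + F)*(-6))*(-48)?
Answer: 6624/5 ≈ 1324.8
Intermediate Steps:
F = 43/5 (F = -2/5 + 9 = 43/5 ≈ 8.6000)
((-4 + F)*(-6))*(-48) = ((-4 + 43/5)*(-6))*(-48) = ((23/5)*(-6))*(-48) = -138/5*(-48) = 6624/5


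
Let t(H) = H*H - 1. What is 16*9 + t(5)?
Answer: 168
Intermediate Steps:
t(H) = -1 + H**2 (t(H) = H**2 - 1 = -1 + H**2)
16*9 + t(5) = 16*9 + (-1 + 5**2) = 144 + (-1 + 25) = 144 + 24 = 168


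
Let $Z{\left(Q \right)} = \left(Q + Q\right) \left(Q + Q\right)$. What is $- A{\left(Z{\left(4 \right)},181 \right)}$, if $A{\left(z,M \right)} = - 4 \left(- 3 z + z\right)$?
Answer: $-512$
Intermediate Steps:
$Z{\left(Q \right)} = 4 Q^{2}$ ($Z{\left(Q \right)} = 2 Q 2 Q = 4 Q^{2}$)
$A{\left(z,M \right)} = 8 z$ ($A{\left(z,M \right)} = - 4 \left(- 2 z\right) = 8 z$)
$- A{\left(Z{\left(4 \right)},181 \right)} = - 8 \cdot 4 \cdot 4^{2} = - 8 \cdot 4 \cdot 16 = - 8 \cdot 64 = \left(-1\right) 512 = -512$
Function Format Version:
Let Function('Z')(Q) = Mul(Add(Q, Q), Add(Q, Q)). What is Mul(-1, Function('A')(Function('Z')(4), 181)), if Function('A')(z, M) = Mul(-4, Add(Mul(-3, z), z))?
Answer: -512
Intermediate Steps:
Function('Z')(Q) = Mul(4, Pow(Q, 2)) (Function('Z')(Q) = Mul(Mul(2, Q), Mul(2, Q)) = Mul(4, Pow(Q, 2)))
Function('A')(z, M) = Mul(8, z) (Function('A')(z, M) = Mul(-4, Mul(-2, z)) = Mul(8, z))
Mul(-1, Function('A')(Function('Z')(4), 181)) = Mul(-1, Mul(8, Mul(4, Pow(4, 2)))) = Mul(-1, Mul(8, Mul(4, 16))) = Mul(-1, Mul(8, 64)) = Mul(-1, 512) = -512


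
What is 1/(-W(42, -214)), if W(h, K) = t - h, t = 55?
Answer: -1/13 ≈ -0.076923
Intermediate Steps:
W(h, K) = 55 - h
1/(-W(42, -214)) = 1/(-(55 - 1*42)) = 1/(-(55 - 42)) = 1/(-1*13) = 1/(-13) = -1/13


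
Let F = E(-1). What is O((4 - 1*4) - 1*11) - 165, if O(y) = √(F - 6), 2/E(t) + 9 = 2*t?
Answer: -165 + 2*I*√187/11 ≈ -165.0 + 2.4863*I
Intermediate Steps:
E(t) = 2/(-9 + 2*t)
F = -2/11 (F = 2/(-9 + 2*(-1)) = 2/(-9 - 2) = 2/(-11) = 2*(-1/11) = -2/11 ≈ -0.18182)
O(y) = 2*I*√187/11 (O(y) = √(-2/11 - 6) = √(-68/11) = 2*I*√187/11)
O((4 - 1*4) - 1*11) - 165 = 2*I*√187/11 - 165 = -165 + 2*I*√187/11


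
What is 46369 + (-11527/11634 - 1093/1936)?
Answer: 522176807611/11261712 ≈ 46367.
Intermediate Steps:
46369 + (-11527/11634 - 1093/1936) = 46369 - 17516117/11261712 = 522176807611/11261712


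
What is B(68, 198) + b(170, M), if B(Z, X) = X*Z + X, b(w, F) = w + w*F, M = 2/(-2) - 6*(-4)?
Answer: 17742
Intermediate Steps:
M = 23 (M = 2*(-½) + 24 = -1 + 24 = 23)
b(w, F) = w + F*w
B(Z, X) = X + X*Z
B(68, 198) + b(170, M) = 198*(1 + 68) + 170*(1 + 23) = 198*69 + 170*24 = 13662 + 4080 = 17742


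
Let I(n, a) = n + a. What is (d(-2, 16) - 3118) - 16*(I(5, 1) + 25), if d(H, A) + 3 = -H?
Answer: -3615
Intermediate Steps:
d(H, A) = -3 - H
I(n, a) = a + n
(d(-2, 16) - 3118) - 16*(I(5, 1) + 25) = ((-3 - 1*(-2)) - 3118) - 16*((1 + 5) + 25) = ((-3 + 2) - 3118) - 16*(6 + 25) = (-1 - 3118) - 16*31 = -3119 - 496 = -3615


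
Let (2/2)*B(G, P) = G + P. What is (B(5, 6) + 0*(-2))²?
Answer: 121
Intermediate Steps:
B(G, P) = G + P
(B(5, 6) + 0*(-2))² = ((5 + 6) + 0*(-2))² = (11 + 0)² = 11² = 121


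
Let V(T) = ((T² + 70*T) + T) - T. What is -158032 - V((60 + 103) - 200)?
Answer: -156811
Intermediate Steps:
V(T) = T² + 70*T (V(T) = (T² + 71*T) - T = T² + 70*T)
-158032 - V((60 + 103) - 200) = -158032 - ((60 + 103) - 200)*(70 + ((60 + 103) - 200)) = -158032 - (163 - 200)*(70 + (163 - 200)) = -158032 - (-37)*(70 - 37) = -158032 - (-37)*33 = -158032 - 1*(-1221) = -158032 + 1221 = -156811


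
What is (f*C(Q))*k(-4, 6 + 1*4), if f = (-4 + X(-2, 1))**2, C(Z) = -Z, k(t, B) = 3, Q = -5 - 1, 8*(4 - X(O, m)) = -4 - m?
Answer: 225/32 ≈ 7.0313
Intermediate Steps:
X(O, m) = 9/2 + m/8 (X(O, m) = 4 - (-4 - m)/8 = 4 + (1/2 + m/8) = 9/2 + m/8)
Q = -6
f = 25/64 (f = (-4 + (9/2 + (1/8)*1))**2 = (-4 + (9/2 + 1/8))**2 = (-4 + 37/8)**2 = (5/8)**2 = 25/64 ≈ 0.39063)
(f*C(Q))*k(-4, 6 + 1*4) = (25*(-1*(-6))/64)*3 = ((25/64)*6)*3 = (75/32)*3 = 225/32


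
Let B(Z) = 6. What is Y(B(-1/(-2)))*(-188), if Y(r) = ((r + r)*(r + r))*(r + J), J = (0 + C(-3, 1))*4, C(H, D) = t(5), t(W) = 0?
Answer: -162432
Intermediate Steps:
C(H, D) = 0
J = 0 (J = (0 + 0)*4 = 0*4 = 0)
Y(r) = 4*r**3 (Y(r) = ((r + r)*(r + r))*(r + 0) = ((2*r)*(2*r))*r = (4*r**2)*r = 4*r**3)
Y(B(-1/(-2)))*(-188) = (4*6**3)*(-188) = (4*216)*(-188) = 864*(-188) = -162432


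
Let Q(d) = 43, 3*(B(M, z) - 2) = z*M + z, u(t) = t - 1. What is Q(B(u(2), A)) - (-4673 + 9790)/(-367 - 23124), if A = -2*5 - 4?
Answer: 1015230/23491 ≈ 43.218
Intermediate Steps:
u(t) = -1 + t
A = -14 (A = -10 - 4 = -14)
B(M, z) = 2 + z/3 + M*z/3 (B(M, z) = 2 + (z*M + z)/3 = 2 + (M*z + z)/3 = 2 + (z + M*z)/3 = 2 + (z/3 + M*z/3) = 2 + z/3 + M*z/3)
Q(B(u(2), A)) - (-4673 + 9790)/(-367 - 23124) = 43 - (-4673 + 9790)/(-367 - 23124) = 43 - 5117/(-23491) = 43 - 5117*(-1)/23491 = 43 - 1*(-5117/23491) = 43 + 5117/23491 = 1015230/23491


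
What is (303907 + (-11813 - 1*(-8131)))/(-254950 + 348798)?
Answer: 300225/93848 ≈ 3.1991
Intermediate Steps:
(303907 + (-11813 - 1*(-8131)))/(-254950 + 348798) = (303907 + (-11813 + 8131))/93848 = (303907 - 3682)*(1/93848) = 300225*(1/93848) = 300225/93848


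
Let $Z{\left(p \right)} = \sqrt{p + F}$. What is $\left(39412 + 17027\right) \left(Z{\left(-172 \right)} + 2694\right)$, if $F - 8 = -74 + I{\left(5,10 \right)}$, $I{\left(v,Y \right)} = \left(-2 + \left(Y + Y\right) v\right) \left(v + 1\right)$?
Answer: $152046666 + 282195 \sqrt{14} \approx 1.531 \cdot 10^{8}$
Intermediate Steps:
$I{\left(v,Y \right)} = \left(1 + v\right) \left(-2 + 2 Y v\right)$ ($I{\left(v,Y \right)} = \left(-2 + 2 Y v\right) \left(1 + v\right) = \left(1 + v\right) \left(-2 + 2 Y v\right)$)
$F = 522$ ($F = 8 + \left(-74 + \left(-2 - 10 + 2 \cdot 10 \cdot 5 + 2 \cdot 10 \cdot 5^{2}\right)\right) = 8 + \left(-74 + \left(-2 - 10 + 100 + 2 \cdot 10 \cdot 25\right)\right) = 8 + \left(-74 + \left(-2 - 10 + 100 + 500\right)\right) = 8 + \left(-74 + 588\right) = 8 + 514 = 522$)
$Z{\left(p \right)} = \sqrt{522 + p}$ ($Z{\left(p \right)} = \sqrt{p + 522} = \sqrt{522 + p}$)
$\left(39412 + 17027\right) \left(Z{\left(-172 \right)} + 2694\right) = \left(39412 + 17027\right) \left(\sqrt{522 - 172} + 2694\right) = 56439 \left(\sqrt{350} + 2694\right) = 56439 \left(5 \sqrt{14} + 2694\right) = 56439 \left(2694 + 5 \sqrt{14}\right) = 152046666 + 282195 \sqrt{14}$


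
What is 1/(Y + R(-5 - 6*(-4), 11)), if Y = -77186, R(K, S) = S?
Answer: -1/77175 ≈ -1.2958e-5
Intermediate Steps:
1/(Y + R(-5 - 6*(-4), 11)) = 1/(-77186 + 11) = 1/(-77175) = -1/77175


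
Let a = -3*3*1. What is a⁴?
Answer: 6561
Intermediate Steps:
a = -9 (a = -9*1 = -9)
a⁴ = (-9)⁴ = 6561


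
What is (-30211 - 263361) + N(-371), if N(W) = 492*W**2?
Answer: 67425800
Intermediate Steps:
(-30211 - 263361) + N(-371) = (-30211 - 263361) + 492*(-371)**2 = -293572 + 492*137641 = -293572 + 67719372 = 67425800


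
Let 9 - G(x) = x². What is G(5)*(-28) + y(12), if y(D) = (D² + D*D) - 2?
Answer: 734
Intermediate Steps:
y(D) = -2 + 2*D² (y(D) = (D² + D²) - 2 = 2*D² - 2 = -2 + 2*D²)
G(x) = 9 - x²
G(5)*(-28) + y(12) = (9 - 1*5²)*(-28) + (-2 + 2*12²) = (9 - 1*25)*(-28) + (-2 + 2*144) = (9 - 25)*(-28) + (-2 + 288) = -16*(-28) + 286 = 448 + 286 = 734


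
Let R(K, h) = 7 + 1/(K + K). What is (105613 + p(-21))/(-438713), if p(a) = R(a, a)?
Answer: -4436039/18425946 ≈ -0.24075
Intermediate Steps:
R(K, h) = 7 + 1/(2*K)
p(a) = 7 + 1/(2*a)
(105613 + p(-21))/(-438713) = (105613 + (7 + (½)/(-21)))/(-438713) = (105613 + (7 + (½)*(-1/21)))*(-1/438713) = (105613 + (7 - 1/42))*(-1/438713) = (105613 + 293/42)*(-1/438713) = (4436039/42)*(-1/438713) = -4436039/18425946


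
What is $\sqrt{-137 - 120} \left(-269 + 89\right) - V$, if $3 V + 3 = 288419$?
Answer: $- \frac{288416}{3} - 180 i \sqrt{257} \approx -96139.0 - 2885.6 i$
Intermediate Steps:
$V = \frac{288416}{3}$ ($V = -1 + \frac{1}{3} \cdot 288419 = -1 + \frac{288419}{3} = \frac{288416}{3} \approx 96139.0$)
$\sqrt{-137 - 120} \left(-269 + 89\right) - V = \sqrt{-137 - 120} \left(-269 + 89\right) - \frac{288416}{3} = \sqrt{-257} \left(-180\right) - \frac{288416}{3} = i \sqrt{257} \left(-180\right) - \frac{288416}{3} = - 180 i \sqrt{257} - \frac{288416}{3} = - \frac{288416}{3} - 180 i \sqrt{257}$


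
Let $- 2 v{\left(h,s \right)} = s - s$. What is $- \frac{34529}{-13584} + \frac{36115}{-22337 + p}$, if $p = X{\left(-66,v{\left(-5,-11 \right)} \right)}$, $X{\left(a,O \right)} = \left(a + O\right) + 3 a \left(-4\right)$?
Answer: $\frac{255620059}{293563824} \approx 0.87075$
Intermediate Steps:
$v{\left(h,s \right)} = 0$ ($v{\left(h,s \right)} = - \frac{s - s}{2} = \left(- \frac{1}{2}\right) 0 = 0$)
$X{\left(a,O \right)} = O - 11 a$ ($X{\left(a,O \right)} = \left(O + a\right) - 12 a = O - 11 a$)
$p = 726$ ($p = 0 - -726 = 0 + 726 = 726$)
$- \frac{34529}{-13584} + \frac{36115}{-22337 + p} = - \frac{34529}{-13584} + \frac{36115}{-22337 + 726} = \left(-34529\right) \left(- \frac{1}{13584}\right) + \frac{36115}{-21611} = \frac{34529}{13584} + 36115 \left(- \frac{1}{21611}\right) = \frac{34529}{13584} - \frac{36115}{21611} = \frac{255620059}{293563824}$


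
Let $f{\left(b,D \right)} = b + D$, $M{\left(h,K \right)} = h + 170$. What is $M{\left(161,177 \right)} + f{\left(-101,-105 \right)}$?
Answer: $125$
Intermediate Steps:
$M{\left(h,K \right)} = 170 + h$
$f{\left(b,D \right)} = D + b$
$M{\left(161,177 \right)} + f{\left(-101,-105 \right)} = \left(170 + 161\right) - 206 = 331 - 206 = 125$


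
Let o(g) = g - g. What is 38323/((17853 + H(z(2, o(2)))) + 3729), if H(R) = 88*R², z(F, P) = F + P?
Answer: 38323/21934 ≈ 1.7472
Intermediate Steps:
o(g) = 0
38323/((17853 + H(z(2, o(2)))) + 3729) = 38323/((17853 + 88*(2 + 0)²) + 3729) = 38323/((17853 + 88*2²) + 3729) = 38323/((17853 + 88*4) + 3729) = 38323/((17853 + 352) + 3729) = 38323/(18205 + 3729) = 38323/21934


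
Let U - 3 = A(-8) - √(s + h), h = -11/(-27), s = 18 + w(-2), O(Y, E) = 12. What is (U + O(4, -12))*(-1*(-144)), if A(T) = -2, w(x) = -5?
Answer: 1872 - 16*√1086 ≈ 1344.7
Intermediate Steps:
s = 13 (s = 18 - 5 = 13)
h = 11/27 (h = -11*(-1/27) = 11/27 ≈ 0.40741)
U = 1 - √1086/9 (U = 3 + (-2 - √(13 + 11/27)) = 3 + (-2 - √(362/27)) = 3 + (-2 - √1086/9) = 1 - √1086/9 ≈ -2.6616)
(U + O(4, -12))*(-1*(-144)) = ((1 - √1086/9) + 12)*(-1*(-144)) = (13 - √1086/9)*144 = 1872 - 16*√1086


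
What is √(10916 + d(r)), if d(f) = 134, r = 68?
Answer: 5*√442 ≈ 105.12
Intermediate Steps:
√(10916 + d(r)) = √(10916 + 134) = √11050 = 5*√442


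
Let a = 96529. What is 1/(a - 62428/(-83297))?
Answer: 83297/8040638541 ≈ 1.0359e-5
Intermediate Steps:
1/(a - 62428/(-83297)) = 1/(96529 - 62428/(-83297)) = 1/(96529 - 62428*(-1/83297)) = 1/(96529 + 62428/83297) = 1/(8040638541/83297) = 83297/8040638541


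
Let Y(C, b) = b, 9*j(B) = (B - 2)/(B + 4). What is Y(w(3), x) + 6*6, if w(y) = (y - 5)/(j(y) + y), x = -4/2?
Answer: 34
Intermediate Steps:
x = -2 (x = -4*1/2 = -2)
j(B) = (-2 + B)/(9*(4 + B)) (j(B) = ((B - 2)/(B + 4))/9 = ((-2 + B)/(4 + B))/9 = (-2 + B)/(9*(4 + B)))
w(y) = (-5 + y)/(y + (-2 + y)/(9*(4 + y))) (w(y) = (y - 5)/((-2 + y)/(9*(4 + y)) + y) = (-5 + y)/(y + (-2 + y)/(9*(4 + y))))
Y(w(3), x) + 6*6 = -2 + 6*6 = -2 + 36 = 34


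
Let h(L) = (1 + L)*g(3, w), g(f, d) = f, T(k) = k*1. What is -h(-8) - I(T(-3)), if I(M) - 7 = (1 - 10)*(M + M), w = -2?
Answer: -40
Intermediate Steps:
T(k) = k
I(M) = 7 - 18*M (I(M) = 7 + (1 - 10)*(M + M) = 7 - 18*M)
h(L) = 3 + 3*L (h(L) = (1 + L)*3 = 3 + 3*L)
-h(-8) - I(T(-3)) = -(3 + 3*(-8)) - (7 - 18*(-3)) = -(3 - 24) - (7 + 54) = -1*(-21) - 1*61 = 21 - 61 = -40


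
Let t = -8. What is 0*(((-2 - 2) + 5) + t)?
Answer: 0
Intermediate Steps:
0*(((-2 - 2) + 5) + t) = 0*(((-2 - 2) + 5) - 8) = 0*((-4 + 5) - 8) = 0*(1 - 8) = 0*(-7) = 0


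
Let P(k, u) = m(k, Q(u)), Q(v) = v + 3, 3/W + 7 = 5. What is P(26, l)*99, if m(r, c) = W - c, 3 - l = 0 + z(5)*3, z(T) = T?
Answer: 1485/2 ≈ 742.50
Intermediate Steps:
W = -3/2 (W = 3/(-7 + 5) = 3/(-2) = 3*(-½) = -3/2 ≈ -1.5000)
l = -12 (l = 3 - (0 + 5*3) = 3 - (0 + 15) = 3 - 1*15 = 3 - 15 = -12)
Q(v) = 3 + v
m(r, c) = -3/2 - c
P(k, u) = -9/2 - u (P(k, u) = -3/2 - (3 + u) = -3/2 + (-3 - u) = -9/2 - u)
P(26, l)*99 = (-9/2 - 1*(-12))*99 = (-9/2 + 12)*99 = (15/2)*99 = 1485/2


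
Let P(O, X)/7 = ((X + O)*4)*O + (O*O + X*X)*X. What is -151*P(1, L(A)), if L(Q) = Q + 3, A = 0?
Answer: -48622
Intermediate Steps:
L(Q) = 3 + Q
P(O, X) = 7*O*(4*O + 4*X) + 7*X*(O² + X²) (P(O, X) = 7*(((X + O)*4)*O + (O*O + X*X)*X) = 7*(((O + X)*4)*O + (O² + X²)*X) = 7*((4*O + 4*X)*O + X*(O² + X²)) = 7*(O*(4*O + 4*X) + X*(O² + X²)) = 7*O*(4*O + 4*X) + 7*X*(O² + X²))
-151*P(1, L(A)) = -151*(7*(3 + 0)³ + 28*1² + 7*(3 + 0)*1² + 28*1*(3 + 0)) = -151*(7*3³ + 28*1 + 7*3*1 + 28*1*3) = -151*(7*27 + 28 + 21 + 84) = -151*(189 + 28 + 21 + 84) = -151*322 = -48622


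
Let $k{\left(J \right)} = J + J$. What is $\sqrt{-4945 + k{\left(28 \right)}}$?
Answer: $i \sqrt{4889} \approx 69.921 i$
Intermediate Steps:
$k{\left(J \right)} = 2 J$
$\sqrt{-4945 + k{\left(28 \right)}} = \sqrt{-4945 + 2 \cdot 28} = \sqrt{-4945 + 56} = \sqrt{-4889} = i \sqrt{4889}$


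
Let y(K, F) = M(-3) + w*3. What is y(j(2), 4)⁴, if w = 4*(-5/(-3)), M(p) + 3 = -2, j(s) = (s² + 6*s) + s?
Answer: 50625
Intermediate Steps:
j(s) = s² + 7*s
M(p) = -5 (M(p) = -3 - 2 = -5)
w = 20/3 (w = 4*(-5*(-⅓)) = 4*(5/3) = 20/3 ≈ 6.6667)
y(K, F) = 15 (y(K, F) = -5 + (20/3)*3 = -5 + 20 = 15)
y(j(2), 4)⁴ = 15⁴ = 50625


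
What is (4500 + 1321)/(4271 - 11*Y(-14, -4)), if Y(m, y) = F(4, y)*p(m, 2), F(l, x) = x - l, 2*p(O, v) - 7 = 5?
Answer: 5821/4799 ≈ 1.2130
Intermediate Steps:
p(O, v) = 6 (p(O, v) = 7/2 + (½)*5 = 7/2 + 5/2 = 6)
Y(m, y) = -24 + 6*y (Y(m, y) = (y - 1*4)*6 = (y - 4)*6 = (-4 + y)*6 = -24 + 6*y)
(4500 + 1321)/(4271 - 11*Y(-14, -4)) = (4500 + 1321)/(4271 - 11*(-24 + 6*(-4))) = 5821/(4271 - 11*(-24 - 24)) = 5821/(4271 - 11*(-48)) = 5821/(4271 + 528) = 5821/4799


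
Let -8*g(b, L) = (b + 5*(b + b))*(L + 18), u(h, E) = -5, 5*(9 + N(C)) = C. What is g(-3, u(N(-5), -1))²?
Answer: 184041/64 ≈ 2875.6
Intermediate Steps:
N(C) = -9 + C/5
g(b, L) = -11*b*(18 + L)/8 (g(b, L) = -(b + 5*(b + b))*(L + 18)/8 = -(b + 5*(2*b))*(18 + L)/8 = -(b + 10*b)*(18 + L)/8 = -11*b*(18 + L)/8)
g(-3, u(N(-5), -1))² = (-11/8*(-3)*(18 - 5))² = (-11/8*(-3)*13)² = (429/8)² = 184041/64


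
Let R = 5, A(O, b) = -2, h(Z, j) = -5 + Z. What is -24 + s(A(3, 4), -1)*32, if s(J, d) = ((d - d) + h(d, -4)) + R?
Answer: -56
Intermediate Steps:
s(J, d) = d (s(J, d) = ((d - d) + (-5 + d)) + 5 = (0 + (-5 + d)) + 5 = (-5 + d) + 5 = d)
-24 + s(A(3, 4), -1)*32 = -24 - 1*32 = -24 - 32 = -56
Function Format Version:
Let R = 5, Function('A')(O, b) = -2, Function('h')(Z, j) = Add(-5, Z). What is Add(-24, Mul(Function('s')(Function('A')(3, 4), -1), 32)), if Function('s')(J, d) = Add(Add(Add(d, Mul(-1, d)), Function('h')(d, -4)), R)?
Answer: -56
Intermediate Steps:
Function('s')(J, d) = d (Function('s')(J, d) = Add(Add(Add(d, Mul(-1, d)), Add(-5, d)), 5) = Add(Add(0, Add(-5, d)), 5) = Add(Add(-5, d), 5) = d)
Add(-24, Mul(Function('s')(Function('A')(3, 4), -1), 32)) = Add(-24, Mul(-1, 32)) = Add(-24, -32) = -56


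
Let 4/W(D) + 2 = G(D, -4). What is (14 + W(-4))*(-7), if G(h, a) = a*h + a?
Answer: -504/5 ≈ -100.80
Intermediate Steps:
G(h, a) = a + a*h
W(D) = 4/(-6 - 4*D) (W(D) = 4/(-2 - 4*(1 + D)) = 4/(-2 + (-4 - 4*D)) = 4/(-6 - 4*D))
(14 + W(-4))*(-7) = (14 - 2/(3 + 2*(-4)))*(-7) = (14 - 2/(3 - 8))*(-7) = (14 - 2/(-5))*(-7) = (14 - 2*(-⅕))*(-7) = (14 + ⅖)*(-7) = (72/5)*(-7) = -504/5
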